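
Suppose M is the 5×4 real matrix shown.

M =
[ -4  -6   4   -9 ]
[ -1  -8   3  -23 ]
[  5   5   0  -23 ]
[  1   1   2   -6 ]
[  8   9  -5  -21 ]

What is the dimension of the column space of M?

Row reduce to echelon form.
R2 ← R2 − (1/4)·R1: [0, -13/2, 2, -83/4]
R3 ← R3 + (5/4)·R1: [0, -5/2, 5, -137/4]
R4 ← R4 + (1/4)·R1: [0, -1/2, 3, -33/4]
R5 ← R5 + (2)·R1: [0, -3, 3, -39]
R3 ← R3 − (5/13)·R2: [0, 0, 55/13, -683/26]
R4 ← R4 − (1/13)·R2: [0, 0, 37/13, -173/26]
R5 ← R5 − (6/13)·R2: [0, 0, 27/13, -765/26]
R4 ← R4 − (37/55)·R3: [0, 0, 0, 606/55]
R5 ← R5 − (27/55)·R3: [0, 0, 0, -909/55]
R5 ← R5 + (3/2)·R4: [0, 0, 0, 0]
Echelon form has 4 nonzero rows, so rank(M) = 4.
The column space has dimension equal to the rank: 4.

4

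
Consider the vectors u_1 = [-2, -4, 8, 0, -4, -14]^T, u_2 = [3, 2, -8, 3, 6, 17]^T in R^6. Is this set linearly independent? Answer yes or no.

Form the matrix with these vectors as rows and row reduce.
R2 ← R2 + (3/2)·R1: [0, -4, 4, 3, 0, -4]
2 nonzero rows, so the 2 vectors span a space of dimension 2.
Since 2 = 2, the vectors are linearly independent.

yes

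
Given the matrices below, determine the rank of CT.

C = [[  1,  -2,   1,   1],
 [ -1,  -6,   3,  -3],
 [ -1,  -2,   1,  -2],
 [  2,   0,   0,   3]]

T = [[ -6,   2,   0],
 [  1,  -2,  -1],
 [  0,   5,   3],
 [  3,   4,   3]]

2

First compute CT:
[[ -5,  15,   8],
 [ -9,  13,   6],
 [ -2,  -1,  -1],
 [ -3,  16,   9]]
Now row reduce the product.
R2 ← R2 − (9/5)·R1: [0, -14, -42/5]
R3 ← R3 − (2/5)·R1: [0, -7, -21/5]
R4 ← R4 − (3/5)·R1: [0, 7, 21/5]
R3 ← R3 − (1/2)·R2: [0, 0, 0]
R4 ← R4 + (1/2)·R2: [0, 0, 0]
2 nonzero rows, so rank(CT) = 2.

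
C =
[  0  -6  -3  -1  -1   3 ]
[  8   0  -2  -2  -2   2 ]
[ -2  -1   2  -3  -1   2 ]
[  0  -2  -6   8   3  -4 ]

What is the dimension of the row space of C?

Row reduce to echelon form.
Swap R1 ↔ R2
R3 ← R3 + (1/4)·R1: [0, -1, 3/2, -7/2, -3/2, 5/2]
R3 ← R3 − (1/6)·R2: [0, 0, 2, -10/3, -4/3, 2]
R4 ← R4 − (1/3)·R2: [0, 0, -5, 25/3, 10/3, -5]
R4 ← R4 + (5/2)·R3: [0, 0, 0, 0, 0, 0]
Echelon form has 3 nonzero rows, so rank(C) = 3.
The row space has dimension equal to the rank: 3.

3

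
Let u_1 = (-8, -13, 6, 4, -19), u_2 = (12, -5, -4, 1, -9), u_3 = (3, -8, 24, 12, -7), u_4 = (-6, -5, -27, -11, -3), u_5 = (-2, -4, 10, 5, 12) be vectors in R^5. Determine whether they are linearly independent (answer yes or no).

yes

Form the matrix with these vectors as rows and row reduce.
R2 ← R2 + (3/2)·R1: [0, -49/2, 5, 7, -75/2]
R3 ← R3 + (3/8)·R1: [0, -103/8, 105/4, 27/2, -113/8]
R4 ← R4 − (3/4)·R1: [0, 19/4, -63/2, -14, 45/4]
R5 ← R5 − (1/4)·R1: [0, -3/4, 17/2, 4, 67/4]
R3 ← R3 − (103/196)·R2: [0, 0, 2315/98, 275/28, 547/98]
R4 ← R4 + (19/98)·R2: [0, 0, -1496/49, -177/14, 195/49]
R5 ← R5 − (3/98)·R2: [0, 0, 409/49, 53/14, 877/49]
R4 ← R4 + (2992/2315)·R3: [0, 0, 0, 47/926, 25913/2315]
R5 ← R5 − (818/2315)·R3: [0, 0, 0, 146/463, 36868/2315]
R5 ← R5 − (292/47)·R4: [0, 0, 0, 0, -2520/47]
5 nonzero rows, so the 5 vectors span a space of dimension 5.
Since 5 = 5, the vectors are linearly independent.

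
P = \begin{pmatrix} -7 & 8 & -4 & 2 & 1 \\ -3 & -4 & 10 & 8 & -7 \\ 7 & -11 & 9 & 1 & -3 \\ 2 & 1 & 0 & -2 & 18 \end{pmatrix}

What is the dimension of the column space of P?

Row reduce to echelon form.
R2 ← R2 − (3/7)·R1: [0, -52/7, 82/7, 50/7, -52/7]
R3 ← R3 + R1: [0, -3, 5, 3, -2]
R4 ← R4 + (2/7)·R1: [0, 23/7, -8/7, -10/7, 128/7]
R3 ← R3 − (21/52)·R2: [0, 0, 7/26, 3/26, 1]
R4 ← R4 + (23/52)·R2: [0, 0, 105/26, 45/26, 15]
R4 ← R4 − (15)·R3: [0, 0, 0, 0, 0]
Echelon form has 3 nonzero rows, so rank(P) = 3.
The column space has dimension equal to the rank: 3.

3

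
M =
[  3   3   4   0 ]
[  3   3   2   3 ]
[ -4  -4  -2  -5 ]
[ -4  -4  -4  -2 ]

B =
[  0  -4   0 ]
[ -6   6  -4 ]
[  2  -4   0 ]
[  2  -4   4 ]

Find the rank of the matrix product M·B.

2

First compute MB:
[[-10, -10, -12],
 [ -8, -14,   0],
 [ 10,  20,  -4],
 [ 12,  16,   8]]
Now row reduce the product.
R2 ← R2 − (4/5)·R1: [0, -6, 48/5]
R3 ← R3 + R1: [0, 10, -16]
R4 ← R4 + (6/5)·R1: [0, 4, -32/5]
R3 ← R3 + (5/3)·R2: [0, 0, 0]
R4 ← R4 + (2/3)·R2: [0, 0, 0]
2 nonzero rows, so rank(MB) = 2.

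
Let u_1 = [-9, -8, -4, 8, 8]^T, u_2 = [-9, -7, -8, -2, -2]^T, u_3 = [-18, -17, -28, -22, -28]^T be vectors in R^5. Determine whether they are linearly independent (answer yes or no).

Form the matrix with these vectors as rows and row reduce.
R2 ← R2 − R1: [0, 1, -4, -10, -10]
R3 ← R3 − (2)·R1: [0, -1, -20, -38, -44]
R3 ← R3 + R2: [0, 0, -24, -48, -54]
3 nonzero rows, so the 3 vectors span a space of dimension 3.
Since 3 = 3, the vectors are linearly independent.

yes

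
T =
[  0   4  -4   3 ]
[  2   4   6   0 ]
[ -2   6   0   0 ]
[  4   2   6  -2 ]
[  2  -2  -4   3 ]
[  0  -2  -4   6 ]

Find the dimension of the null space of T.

Row reduce to echelon form.
Swap R1 ↔ R2
R3 ← R3 + R1: [0, 10, 6, 0]
R4 ← R4 − (2)·R1: [0, -6, -6, -2]
R5 ← R5 − R1: [0, -6, -10, 3]
R3 ← R3 − (5/2)·R2: [0, 0, 16, -15/2]
R4 ← R4 + (3/2)·R2: [0, 0, -12, 5/2]
R5 ← R5 + (3/2)·R2: [0, 0, -16, 15/2]
R6 ← R6 + (1/2)·R2: [0, 0, -6, 15/2]
R4 ← R4 + (3/4)·R3: [0, 0, 0, -25/8]
R5 ← R5 + R3: [0, 0, 0, 0]
R6 ← R6 + (3/8)·R3: [0, 0, 0, 75/16]
R6 ← R6 + (3/2)·R4: [0, 0, 0, 0]
4 nonzero rows, so rank(T) = 4.
T has 4 columns; by rank–nullity, nullity = 4 − 4 = 0.

0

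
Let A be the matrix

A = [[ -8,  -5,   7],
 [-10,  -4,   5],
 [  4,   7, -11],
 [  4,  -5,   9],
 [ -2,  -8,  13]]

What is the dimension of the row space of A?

2

Row reduce to echelon form.
R2 ← R2 − (5/4)·R1: [0, 9/4, -15/4]
R3 ← R3 + (1/2)·R1: [0, 9/2, -15/2]
R4 ← R4 + (1/2)·R1: [0, -15/2, 25/2]
R5 ← R5 − (1/4)·R1: [0, -27/4, 45/4]
R3 ← R3 − (2)·R2: [0, 0, 0]
R4 ← R4 + (10/3)·R2: [0, 0, 0]
R5 ← R5 + (3)·R2: [0, 0, 0]
Echelon form has 2 nonzero rows, so rank(A) = 2.
The row space has dimension equal to the rank: 2.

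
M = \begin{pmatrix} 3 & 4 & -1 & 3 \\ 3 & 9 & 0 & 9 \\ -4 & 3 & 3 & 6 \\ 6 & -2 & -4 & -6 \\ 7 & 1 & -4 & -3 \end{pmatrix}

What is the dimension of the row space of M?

2

Row reduce to echelon form.
R2 ← R2 − R1: [0, 5, 1, 6]
R3 ← R3 + (4/3)·R1: [0, 25/3, 5/3, 10]
R4 ← R4 − (2)·R1: [0, -10, -2, -12]
R5 ← R5 − (7/3)·R1: [0, -25/3, -5/3, -10]
R3 ← R3 − (5/3)·R2: [0, 0, 0, 0]
R4 ← R4 + (2)·R2: [0, 0, 0, 0]
R5 ← R5 + (5/3)·R2: [0, 0, 0, 0]
Echelon form has 2 nonzero rows, so rank(M) = 2.
The row space has dimension equal to the rank: 2.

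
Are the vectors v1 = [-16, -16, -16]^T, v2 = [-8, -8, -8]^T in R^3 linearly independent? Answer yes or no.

no

Form the matrix with these vectors as rows and row reduce.
R2 ← R2 − (1/2)·R1: [0, 0, 0]
1 nonzero row, so the 2 vectors span a space of dimension 1.
Since 1 < 2, the vectors are linearly dependent.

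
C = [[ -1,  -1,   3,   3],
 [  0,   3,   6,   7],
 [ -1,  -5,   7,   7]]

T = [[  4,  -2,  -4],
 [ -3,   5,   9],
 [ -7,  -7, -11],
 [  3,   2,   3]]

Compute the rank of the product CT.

First compute CT:
[[-13, -18, -29],
 [-30, -13, -18],
 [-17, -58, -97]]
Now row reduce the product.
R2 ← R2 − (30/13)·R1: [0, 371/13, 636/13]
R3 ← R3 − (17/13)·R1: [0, -448/13, -768/13]
R3 ← R3 + (64/53)·R2: [0, 0, 0]
2 nonzero rows, so rank(CT) = 2.

2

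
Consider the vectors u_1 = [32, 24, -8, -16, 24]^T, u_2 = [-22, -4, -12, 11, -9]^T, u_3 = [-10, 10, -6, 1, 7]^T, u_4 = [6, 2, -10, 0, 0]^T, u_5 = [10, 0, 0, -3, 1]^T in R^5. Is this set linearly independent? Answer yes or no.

Form the matrix with these vectors as rows and row reduce.
R2 ← R2 + (11/16)·R1: [0, 25/2, -35/2, 0, 15/2]
R3 ← R3 + (5/16)·R1: [0, 35/2, -17/2, -4, 29/2]
R4 ← R4 − (3/16)·R1: [0, -5/2, -17/2, 3, -9/2]
R5 ← R5 − (5/16)·R1: [0, -15/2, 5/2, 2, -13/2]
R3 ← R3 − (7/5)·R2: [0, 0, 16, -4, 4]
R4 ← R4 + (1/5)·R2: [0, 0, -12, 3, -3]
R5 ← R5 + (3/5)·R2: [0, 0, -8, 2, -2]
R4 ← R4 + (3/4)·R3: [0, 0, 0, 0, 0]
R5 ← R5 + (1/2)·R3: [0, 0, 0, 0, 0]
3 nonzero rows, so the 5 vectors span a space of dimension 3.
Since 3 < 5, the vectors are linearly dependent.

no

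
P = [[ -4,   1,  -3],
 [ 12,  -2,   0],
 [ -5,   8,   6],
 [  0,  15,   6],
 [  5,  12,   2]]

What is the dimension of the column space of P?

3

Row reduce to echelon form.
R2 ← R2 + (3)·R1: [0, 1, -9]
R3 ← R3 − (5/4)·R1: [0, 27/4, 39/4]
R5 ← R5 + (5/4)·R1: [0, 53/4, -7/4]
R3 ← R3 − (27/4)·R2: [0, 0, 141/2]
R4 ← R4 − (15)·R2: [0, 0, 141]
R5 ← R5 − (53/4)·R2: [0, 0, 235/2]
R4 ← R4 − (2)·R3: [0, 0, 0]
R5 ← R5 − (5/3)·R3: [0, 0, 0]
Echelon form has 3 nonzero rows, so rank(P) = 3.
The column space has dimension equal to the rank: 3.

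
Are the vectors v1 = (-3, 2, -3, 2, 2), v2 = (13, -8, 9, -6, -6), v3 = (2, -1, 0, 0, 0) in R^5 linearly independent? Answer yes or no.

Form the matrix with these vectors as rows and row reduce.
R2 ← R2 + (13/3)·R1: [0, 2/3, -4, 8/3, 8/3]
R3 ← R3 + (2/3)·R1: [0, 1/3, -2, 4/3, 4/3]
R3 ← R3 − (1/2)·R2: [0, 0, 0, 0, 0]
2 nonzero rows, so the 3 vectors span a space of dimension 2.
Since 2 < 3, the vectors are linearly dependent.

no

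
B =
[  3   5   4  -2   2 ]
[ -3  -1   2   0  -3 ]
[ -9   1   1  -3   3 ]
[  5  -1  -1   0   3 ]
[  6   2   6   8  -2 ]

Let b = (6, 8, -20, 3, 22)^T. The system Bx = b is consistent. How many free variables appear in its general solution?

0

Row reduce the augmented matrix [B | b].
R2 ← R2 + R1: [0, 4, 6, -2, -1, 14]
R3 ← R3 + (3)·R1: [0, 16, 13, -9, 9, -2]
R4 ← R4 − (5/3)·R1: [0, -28/3, -23/3, 10/3, -1/3, -7]
R5 ← R5 − (2)·R1: [0, -8, -2, 12, -6, 10]
R3 ← R3 − (4)·R2: [0, 0, -11, -1, 13, -58]
R4 ← R4 + (7/3)·R2: [0, 0, 19/3, -4/3, -8/3, 77/3]
R5 ← R5 + (2)·R2: [0, 0, 10, 8, -8, 38]
R4 ← R4 + (19/33)·R3: [0, 0, 0, -21/11, 53/11, -85/11]
R5 ← R5 + (10/11)·R3: [0, 0, 0, 78/11, 42/11, -162/11]
R5 ← R5 + (26/7)·R4: [0, 0, 0, 0, 152/7, -304/7]
The echelon form has 5 nonzero rows, and every pivot lies in the first 5 columns, so rank(B) = rank([B|b]) = 5.
The system is consistent.
Free variables = (unknowns) − (rank) = 5 − 5 = 0.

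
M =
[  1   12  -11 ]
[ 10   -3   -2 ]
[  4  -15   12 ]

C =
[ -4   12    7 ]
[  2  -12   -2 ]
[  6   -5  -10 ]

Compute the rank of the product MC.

First compute MC:
[[-46, -77,  93],
 [-58, 166,  96],
 [ 26, 168, -62]]
Now row reduce the product.
R2 ← R2 − (29/23)·R1: [0, 6051/23, -489/23]
R3 ← R3 + (13/23)·R1: [0, 2863/23, -217/23]
R3 ← R3 − (2863/6051)·R2: [0, 0, 1260/2017]
3 nonzero rows, so rank(MC) = 3.

3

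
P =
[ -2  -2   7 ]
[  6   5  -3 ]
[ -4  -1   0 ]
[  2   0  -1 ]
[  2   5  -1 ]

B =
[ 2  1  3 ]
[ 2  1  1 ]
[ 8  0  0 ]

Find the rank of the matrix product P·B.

First compute PB:
[[ 48,  -4,  -8],
 [ -2,  11,  23],
 [-10,  -5, -13],
 [ -4,   2,   6],
 [  6,   7,  11]]
Now row reduce the product.
R2 ← R2 + (1/24)·R1: [0, 65/6, 68/3]
R3 ← R3 + (5/24)·R1: [0, -35/6, -44/3]
R4 ← R4 + (1/12)·R1: [0, 5/3, 16/3]
R5 ← R5 − (1/8)·R1: [0, 15/2, 12]
R3 ← R3 + (7/13)·R2: [0, 0, -32/13]
R4 ← R4 − (2/13)·R2: [0, 0, 24/13]
R5 ← R5 − (9/13)·R2: [0, 0, -48/13]
R4 ← R4 + (3/4)·R3: [0, 0, 0]
R5 ← R5 − (3/2)·R3: [0, 0, 0]
3 nonzero rows, so rank(PB) = 3.

3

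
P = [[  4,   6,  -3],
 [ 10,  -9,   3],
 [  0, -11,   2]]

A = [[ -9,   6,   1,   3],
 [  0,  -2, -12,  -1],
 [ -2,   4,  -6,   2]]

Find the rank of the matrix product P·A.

First compute PA:
[[-30,   0, -50,   0],
 [-96,  90, 100,  45],
 [ -4,  30, 120,  15]]
Now row reduce the product.
R2 ← R2 − (16/5)·R1: [0, 90, 260, 45]
R3 ← R3 − (2/15)·R1: [0, 30, 380/3, 15]
R3 ← R3 − (1/3)·R2: [0, 0, 40, 0]
3 nonzero rows, so rank(PA) = 3.

3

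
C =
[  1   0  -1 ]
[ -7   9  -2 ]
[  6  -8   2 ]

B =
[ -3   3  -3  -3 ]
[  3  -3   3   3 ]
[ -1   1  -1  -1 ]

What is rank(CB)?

1

First compute CB:
[[ -2,   2,  -2,  -2],
 [ 50, -50,  50,  50],
 [-44,  44, -44, -44]]
Now row reduce the product.
R2 ← R2 + (25)·R1: [0, 0, 0, 0]
R3 ← R3 − (22)·R1: [0, 0, 0, 0]
1 nonzero row, so rank(CB) = 1.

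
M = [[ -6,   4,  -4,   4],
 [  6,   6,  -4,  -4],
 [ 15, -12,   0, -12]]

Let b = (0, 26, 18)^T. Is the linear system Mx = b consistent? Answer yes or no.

yes

Row reduce the augmented matrix [M | b].
R2 ← R2 + R1: [0, 10, -8, 0, 26]
R3 ← R3 + (5/2)·R1: [0, -2, -10, -2, 18]
R3 ← R3 + (1/5)·R2: [0, 0, -58/5, -2, 116/5]
The echelon form has 3 nonzero rows, and every pivot lies in the first 4 columns, so rank(M) = rank([M|b]) = 3.
The system is consistent.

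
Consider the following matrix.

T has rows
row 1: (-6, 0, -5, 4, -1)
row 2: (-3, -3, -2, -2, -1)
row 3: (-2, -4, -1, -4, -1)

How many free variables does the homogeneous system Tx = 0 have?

Row reduce to echelon form.
R2 ← R2 − (1/2)·R1: [0, -3, 1/2, -4, -1/2]
R3 ← R3 − (1/3)·R1: [0, -4, 2/3, -16/3, -2/3]
R3 ← R3 − (4/3)·R2: [0, 0, 0, 0, 0]
2 nonzero rows, so rank(T) = 2.
T has 5 columns; by rank–nullity, nullity = 5 − 2 = 3.

3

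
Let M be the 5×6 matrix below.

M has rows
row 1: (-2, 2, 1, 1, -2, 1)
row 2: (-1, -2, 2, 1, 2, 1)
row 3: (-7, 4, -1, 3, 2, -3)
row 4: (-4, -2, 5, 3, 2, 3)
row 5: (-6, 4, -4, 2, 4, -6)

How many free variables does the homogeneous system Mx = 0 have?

3

Row reduce to echelon form.
R2 ← R2 − (1/2)·R1: [0, -3, 3/2, 1/2, 3, 1/2]
R3 ← R3 − (7/2)·R1: [0, -3, -9/2, -1/2, 9, -13/2]
R4 ← R4 − (2)·R1: [0, -6, 3, 1, 6, 1]
R5 ← R5 − (3)·R1: [0, -2, -7, -1, 10, -9]
R3 ← R3 − R2: [0, 0, -6, -1, 6, -7]
R4 ← R4 − (2)·R2: [0, 0, 0, 0, 0, 0]
R5 ← R5 − (2/3)·R2: [0, 0, -8, -4/3, 8, -28/3]
R5 ← R5 − (4/3)·R3: [0, 0, 0, 0, 0, 0]
3 nonzero rows, so rank(M) = 3.
M has 6 columns; by rank–nullity, nullity = 6 − 3 = 3.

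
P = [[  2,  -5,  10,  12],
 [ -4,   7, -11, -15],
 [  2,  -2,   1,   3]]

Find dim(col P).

Row reduce to echelon form.
R2 ← R2 + (2)·R1: [0, -3, 9, 9]
R3 ← R3 − R1: [0, 3, -9, -9]
R3 ← R3 + R2: [0, 0, 0, 0]
Echelon form has 2 nonzero rows, so rank(P) = 2.
The column space has dimension equal to the rank: 2.

2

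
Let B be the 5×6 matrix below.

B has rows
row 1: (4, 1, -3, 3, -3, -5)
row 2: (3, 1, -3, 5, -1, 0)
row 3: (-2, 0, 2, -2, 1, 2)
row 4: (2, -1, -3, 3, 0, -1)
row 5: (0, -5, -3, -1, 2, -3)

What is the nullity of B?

3

Row reduce to echelon form.
R2 ← R2 − (3/4)·R1: [0, 1/4, -3/4, 11/4, 5/4, 15/4]
R3 ← R3 + (1/2)·R1: [0, 1/2, 1/2, -1/2, -1/2, -1/2]
R4 ← R4 − (1/2)·R1: [0, -3/2, -3/2, 3/2, 3/2, 3/2]
R3 ← R3 − (2)·R2: [0, 0, 2, -6, -3, -8]
R4 ← R4 + (6)·R2: [0, 0, -6, 18, 9, 24]
R5 ← R5 + (20)·R2: [0, 0, -18, 54, 27, 72]
R4 ← R4 + (3)·R3: [0, 0, 0, 0, 0, 0]
R5 ← R5 + (9)·R3: [0, 0, 0, 0, 0, 0]
3 nonzero rows, so rank(B) = 3.
B has 6 columns; by rank–nullity, nullity = 6 − 3 = 3.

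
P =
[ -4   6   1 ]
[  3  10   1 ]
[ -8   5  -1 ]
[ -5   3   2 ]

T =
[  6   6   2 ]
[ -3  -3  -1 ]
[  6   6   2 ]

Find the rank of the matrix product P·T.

First compute PT:
[[-36, -36, -12],
 [ -6,  -6,  -2],
 [-69, -69, -23],
 [-27, -27,  -9]]
Now row reduce the product.
R2 ← R2 − (1/6)·R1: [0, 0, 0]
R3 ← R3 − (23/12)·R1: [0, 0, 0]
R4 ← R4 − (3/4)·R1: [0, 0, 0]
1 nonzero row, so rank(PT) = 1.

1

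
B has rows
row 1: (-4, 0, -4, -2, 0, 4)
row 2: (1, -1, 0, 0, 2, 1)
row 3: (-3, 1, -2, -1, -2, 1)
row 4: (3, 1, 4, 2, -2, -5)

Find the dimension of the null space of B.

Row reduce to echelon form.
R2 ← R2 + (1/4)·R1: [0, -1, -1, -1/2, 2, 2]
R3 ← R3 − (3/4)·R1: [0, 1, 1, 1/2, -2, -2]
R4 ← R4 + (3/4)·R1: [0, 1, 1, 1/2, -2, -2]
R3 ← R3 + R2: [0, 0, 0, 0, 0, 0]
R4 ← R4 + R2: [0, 0, 0, 0, 0, 0]
2 nonzero rows, so rank(B) = 2.
B has 6 columns; by rank–nullity, nullity = 6 − 2 = 4.

4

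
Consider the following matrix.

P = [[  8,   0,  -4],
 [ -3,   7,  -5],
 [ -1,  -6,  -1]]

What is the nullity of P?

0

Row reduce to echelon form.
R2 ← R2 + (3/8)·R1: [0, 7, -13/2]
R3 ← R3 + (1/8)·R1: [0, -6, -3/2]
R3 ← R3 + (6/7)·R2: [0, 0, -99/14]
3 nonzero rows, so rank(P) = 3.
P has 3 columns; by rank–nullity, nullity = 3 − 3 = 0.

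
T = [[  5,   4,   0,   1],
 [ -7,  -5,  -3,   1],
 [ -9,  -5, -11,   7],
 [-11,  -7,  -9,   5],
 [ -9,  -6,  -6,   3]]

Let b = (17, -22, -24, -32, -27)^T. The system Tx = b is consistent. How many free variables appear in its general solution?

Row reduce the augmented matrix [T | b].
R2 ← R2 + (7/5)·R1: [0, 3/5, -3, 12/5, 9/5]
R3 ← R3 + (9/5)·R1: [0, 11/5, -11, 44/5, 33/5]
R4 ← R4 + (11/5)·R1: [0, 9/5, -9, 36/5, 27/5]
R5 ← R5 + (9/5)·R1: [0, 6/5, -6, 24/5, 18/5]
R3 ← R3 − (11/3)·R2: [0, 0, 0, 0, 0]
R4 ← R4 − (3)·R2: [0, 0, 0, 0, 0]
R5 ← R5 − (2)·R2: [0, 0, 0, 0, 0]
The echelon form has 2 nonzero rows, and every pivot lies in the first 4 columns, so rank(T) = rank([T|b]) = 2.
The system is consistent.
Free variables = (unknowns) − (rank) = 4 − 2 = 2.

2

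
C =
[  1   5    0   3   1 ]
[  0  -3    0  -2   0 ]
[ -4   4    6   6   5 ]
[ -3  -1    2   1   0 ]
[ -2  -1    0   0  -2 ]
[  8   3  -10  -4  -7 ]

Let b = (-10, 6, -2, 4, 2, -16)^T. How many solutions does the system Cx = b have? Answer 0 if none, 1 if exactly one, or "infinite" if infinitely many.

Row reduce the augmented matrix [C | b].
R3 ← R3 + (4)·R1: [0, 24, 6, 18, 9, -42]
R4 ← R4 + (3)·R1: [0, 14, 2, 10, 3, -26]
R5 ← R5 + (2)·R1: [0, 9, 0, 6, 0, -18]
R6 ← R6 − (8)·R1: [0, -37, -10, -28, -15, 64]
R3 ← R3 + (8)·R2: [0, 0, 6, 2, 9, 6]
R4 ← R4 + (14/3)·R2: [0, 0, 2, 2/3, 3, 2]
R5 ← R5 + (3)·R2: [0, 0, 0, 0, 0, 0]
R6 ← R6 − (37/3)·R2: [0, 0, -10, -10/3, -15, -10]
R4 ← R4 − (1/3)·R3: [0, 0, 0, 0, 0, 0]
R6 ← R6 + (5/3)·R3: [0, 0, 0, 0, 0, 0]
The echelon form has 3 nonzero rows, and every pivot lies in the first 5 columns, so rank(C) = rank([C|b]) = 3.
The system is consistent.
rank = 3 < 5 unknowns, so there are infinitely many solutions.

infinite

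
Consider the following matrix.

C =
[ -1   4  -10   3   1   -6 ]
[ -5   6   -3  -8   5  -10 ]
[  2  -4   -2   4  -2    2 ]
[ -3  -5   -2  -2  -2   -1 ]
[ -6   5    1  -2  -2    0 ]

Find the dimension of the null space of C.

Row reduce to echelon form.
R2 ← R2 − (5)·R1: [0, -14, 47, -23, 0, 20]
R3 ← R3 + (2)·R1: [0, 4, -22, 10, 0, -10]
R4 ← R4 − (3)·R1: [0, -17, 28, -11, -5, 17]
R5 ← R5 − (6)·R1: [0, -19, 61, -20, -8, 36]
R3 ← R3 + (2/7)·R2: [0, 0, -60/7, 24/7, 0, -30/7]
R4 ← R4 − (17/14)·R2: [0, 0, -407/14, 237/14, -5, -51/7]
R5 ← R5 − (19/14)·R2: [0, 0, -39/14, 157/14, -8, 62/7]
R4 ← R4 − (407/120)·R3: [0, 0, 0, 53/10, -5, 29/4]
R5 ← R5 − (13/40)·R3: [0, 0, 0, 101/10, -8, 41/4]
R5 ← R5 − (101/53)·R4: [0, 0, 0, 0, 81/53, -189/53]
5 nonzero rows, so rank(C) = 5.
C has 6 columns; by rank–nullity, nullity = 6 − 5 = 1.

1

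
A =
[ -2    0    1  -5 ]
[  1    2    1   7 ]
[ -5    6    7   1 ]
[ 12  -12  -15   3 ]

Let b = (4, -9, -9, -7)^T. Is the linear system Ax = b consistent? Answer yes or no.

no

Row reduce the augmented matrix [A | b].
R2 ← R2 + (1/2)·R1: [0, 2, 3/2, 9/2, -7]
R3 ← R3 − (5/2)·R1: [0, 6, 9/2, 27/2, -19]
R4 ← R4 + (6)·R1: [0, -12, -9, -27, 17]
R3 ← R3 − (3)·R2: [0, 0, 0, 0, 2]
R4 ← R4 + (6)·R2: [0, 0, 0, 0, -25]
R4 ← R4 + (25/2)·R3: [0, 0, 0, 0, 0]
The echelon form has 3 nonzero rows; the last pivot sits in the augmented column, so rank(A) = 2 but rank([A|b]) = 3.
Since the ranks differ, the system is inconsistent.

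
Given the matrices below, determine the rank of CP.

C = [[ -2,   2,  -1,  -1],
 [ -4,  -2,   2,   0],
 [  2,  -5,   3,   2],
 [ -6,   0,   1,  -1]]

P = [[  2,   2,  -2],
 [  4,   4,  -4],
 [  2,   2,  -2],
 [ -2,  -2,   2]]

First compute CP:
[[  4,   4,  -4],
 [-12, -12,  12],
 [-14, -14,  14],
 [ -8,  -8,   8]]
Now row reduce the product.
R2 ← R2 + (3)·R1: [0, 0, 0]
R3 ← R3 + (7/2)·R1: [0, 0, 0]
R4 ← R4 + (2)·R1: [0, 0, 0]
1 nonzero row, so rank(CP) = 1.

1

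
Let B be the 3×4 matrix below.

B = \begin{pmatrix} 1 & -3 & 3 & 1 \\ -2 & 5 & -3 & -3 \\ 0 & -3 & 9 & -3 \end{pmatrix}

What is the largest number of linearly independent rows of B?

Row reduce to echelon form.
R2 ← R2 + (2)·R1: [0, -1, 3, -1]
R3 ← R3 − (3)·R2: [0, 0, 0, 0]
Echelon form has 2 nonzero rows, so rank(B) = 2.
The rank gives the maximum number of linearly independent rows: 2.

2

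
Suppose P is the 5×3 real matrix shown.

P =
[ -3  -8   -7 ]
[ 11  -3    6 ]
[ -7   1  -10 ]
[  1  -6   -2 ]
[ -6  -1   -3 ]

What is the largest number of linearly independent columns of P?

3

Row reduce to echelon form.
R2 ← R2 + (11/3)·R1: [0, -97/3, -59/3]
R3 ← R3 − (7/3)·R1: [0, 59/3, 19/3]
R4 ← R4 + (1/3)·R1: [0, -26/3, -13/3]
R5 ← R5 − (2)·R1: [0, 15, 11]
R3 ← R3 + (59/97)·R2: [0, 0, -546/97]
R4 ← R4 − (26/97)·R2: [0, 0, 91/97]
R5 ← R5 + (45/97)·R2: [0, 0, 182/97]
R4 ← R4 + (1/6)·R3: [0, 0, 0]
R5 ← R5 + (1/3)·R3: [0, 0, 0]
Echelon form has 3 nonzero rows, so rank(P) = 3.
The rank gives the maximum number of linearly independent columns: 3.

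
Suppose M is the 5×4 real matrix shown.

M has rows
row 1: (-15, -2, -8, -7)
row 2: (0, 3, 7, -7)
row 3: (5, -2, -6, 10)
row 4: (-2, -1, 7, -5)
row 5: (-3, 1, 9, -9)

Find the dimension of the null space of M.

1

Row reduce to echelon form.
R3 ← R3 + (1/3)·R1: [0, -8/3, -26/3, 23/3]
R4 ← R4 − (2/15)·R1: [0, -11/15, 121/15, -61/15]
R5 ← R5 − (1/5)·R1: [0, 7/5, 53/5, -38/5]
R3 ← R3 + (8/9)·R2: [0, 0, -22/9, 13/9]
R4 ← R4 + (11/45)·R2: [0, 0, 88/9, -52/9]
R5 ← R5 − (7/15)·R2: [0, 0, 22/3, -13/3]
R4 ← R4 + (4)·R3: [0, 0, 0, 0]
R5 ← R5 + (3)·R3: [0, 0, 0, 0]
3 nonzero rows, so rank(M) = 3.
M has 4 columns; by rank–nullity, nullity = 4 − 3 = 1.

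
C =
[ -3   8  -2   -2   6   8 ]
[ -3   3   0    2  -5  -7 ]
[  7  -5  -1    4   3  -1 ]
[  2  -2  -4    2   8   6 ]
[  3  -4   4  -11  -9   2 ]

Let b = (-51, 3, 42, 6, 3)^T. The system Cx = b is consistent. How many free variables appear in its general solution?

Row reduce the augmented matrix [C | b].
R2 ← R2 − R1: [0, -5, 2, 4, -11, -15, 54]
R3 ← R3 + (7/3)·R1: [0, 41/3, -17/3, -2/3, 17, 53/3, -77]
R4 ← R4 + (2/3)·R1: [0, 10/3, -16/3, 2/3, 12, 34/3, -28]
R5 ← R5 + R1: [0, 4, 2, -13, -3, 10, -48]
R3 ← R3 + (41/15)·R2: [0, 0, -1/5, 154/15, -196/15, -70/3, 353/5]
R4 ← R4 + (2/3)·R2: [0, 0, -4, 10/3, 14/3, 4/3, 8]
R5 ← R5 + (4/5)·R2: [0, 0, 18/5, -49/5, -59/5, -2, -24/5]
R4 ← R4 − (20)·R3: [0, 0, 0, -202, 266, 468, -1404]
R5 ← R5 + (18)·R3: [0, 0, 0, 175, -247, -422, 1266]
R5 ← R5 + (175/202)·R4: [0, 0, 0, 0, -1672/101, -1672/101, 5016/101]
The echelon form has 5 nonzero rows, and every pivot lies in the first 6 columns, so rank(C) = rank([C|b]) = 5.
The system is consistent.
Free variables = (unknowns) − (rank) = 6 − 5 = 1.

1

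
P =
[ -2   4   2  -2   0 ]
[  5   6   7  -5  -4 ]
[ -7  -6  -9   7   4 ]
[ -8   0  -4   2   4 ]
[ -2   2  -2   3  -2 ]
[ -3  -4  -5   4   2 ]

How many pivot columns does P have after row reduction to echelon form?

3

Row reduce to echelon form.
R2 ← R2 + (5/2)·R1: [0, 16, 12, -10, -4]
R3 ← R3 − (7/2)·R1: [0, -20, -16, 14, 4]
R4 ← R4 − (4)·R1: [0, -16, -12, 10, 4]
R5 ← R5 − R1: [0, -2, -4, 5, -2]
R6 ← R6 − (3/2)·R1: [0, -10, -8, 7, 2]
R3 ← R3 + (5/4)·R2: [0, 0, -1, 3/2, -1]
R4 ← R4 + R2: [0, 0, 0, 0, 0]
R5 ← R5 + (1/8)·R2: [0, 0, -5/2, 15/4, -5/2]
R6 ← R6 + (5/8)·R2: [0, 0, -1/2, 3/4, -1/2]
R5 ← R5 − (5/2)·R3: [0, 0, 0, 0, 0]
R6 ← R6 − (1/2)·R3: [0, 0, 0, 0, 0]
Echelon form has 3 nonzero rows, so rank(P) = 3.
Each nonzero row contributes one pivot column: 3 pivot columns.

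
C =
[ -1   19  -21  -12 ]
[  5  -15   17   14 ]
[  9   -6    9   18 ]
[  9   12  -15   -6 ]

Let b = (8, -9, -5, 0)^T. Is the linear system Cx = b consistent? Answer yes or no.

no

Row reduce the augmented matrix [C | b].
R2 ← R2 + (5)·R1: [0, 80, -88, -46, 31]
R3 ← R3 + (9)·R1: [0, 165, -180, -90, 67]
R4 ← R4 + (9)·R1: [0, 183, -204, -114, 72]
R3 ← R3 − (33/16)·R2: [0, 0, 3/2, 39/8, 49/16]
R4 ← R4 − (183/80)·R2: [0, 0, -27/10, -351/40, 87/80]
R4 ← R4 + (9/5)·R3: [0, 0, 0, 0, 33/5]
The echelon form has 4 nonzero rows; the last pivot sits in the augmented column, so rank(C) = 3 but rank([C|b]) = 4.
Since the ranks differ, the system is inconsistent.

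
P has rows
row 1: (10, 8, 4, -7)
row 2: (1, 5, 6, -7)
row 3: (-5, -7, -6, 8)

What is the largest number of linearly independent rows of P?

2

Row reduce to echelon form.
R2 ← R2 − (1/10)·R1: [0, 21/5, 28/5, -63/10]
R3 ← R3 + (1/2)·R1: [0, -3, -4, 9/2]
R3 ← R3 + (5/7)·R2: [0, 0, 0, 0]
Echelon form has 2 nonzero rows, so rank(P) = 2.
The rank gives the maximum number of linearly independent rows: 2.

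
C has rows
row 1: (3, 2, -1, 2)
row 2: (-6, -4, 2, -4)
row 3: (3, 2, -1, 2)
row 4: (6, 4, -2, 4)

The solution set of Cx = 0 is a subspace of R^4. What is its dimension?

3

Row reduce to echelon form.
R2 ← R2 + (2)·R1: [0, 0, 0, 0]
R3 ← R3 − R1: [0, 0, 0, 0]
R4 ← R4 − (2)·R1: [0, 0, 0, 0]
1 nonzero row, so rank(C) = 1.
C has 4 columns; by rank–nullity, nullity = 4 − 1 = 3.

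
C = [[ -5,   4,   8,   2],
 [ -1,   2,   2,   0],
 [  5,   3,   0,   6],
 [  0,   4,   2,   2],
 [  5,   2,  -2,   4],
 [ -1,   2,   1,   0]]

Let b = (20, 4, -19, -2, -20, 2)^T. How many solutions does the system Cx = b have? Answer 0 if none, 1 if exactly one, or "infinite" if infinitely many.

1

Row reduce the augmented matrix [C | b].
R2 ← R2 − (1/5)·R1: [0, 6/5, 2/5, -2/5, 0]
R3 ← R3 + R1: [0, 7, 8, 8, 1]
R5 ← R5 + R1: [0, 6, 6, 6, 0]
R6 ← R6 − (1/5)·R1: [0, 6/5, -3/5, -2/5, -2]
R3 ← R3 − (35/6)·R2: [0, 0, 17/3, 31/3, 1]
R4 ← R4 − (10/3)·R2: [0, 0, 2/3, 10/3, -2]
R5 ← R5 − (5)·R2: [0, 0, 4, 8, 0]
R6 ← R6 − R2: [0, 0, -1, 0, -2]
R4 ← R4 − (2/17)·R3: [0, 0, 0, 36/17, -36/17]
R5 ← R5 − (12/17)·R3: [0, 0, 0, 12/17, -12/17]
R6 ← R6 + (3/17)·R3: [0, 0, 0, 31/17, -31/17]
R5 ← R5 − (1/3)·R4: [0, 0, 0, 0, 0]
R6 ← R6 − (31/36)·R4: [0, 0, 0, 0, 0]
The echelon form has 4 nonzero rows, and every pivot lies in the first 4 columns, so rank(C) = rank([C|b]) = 4.
The system is consistent.
rank = 4 = number of unknowns, so the solution is unique.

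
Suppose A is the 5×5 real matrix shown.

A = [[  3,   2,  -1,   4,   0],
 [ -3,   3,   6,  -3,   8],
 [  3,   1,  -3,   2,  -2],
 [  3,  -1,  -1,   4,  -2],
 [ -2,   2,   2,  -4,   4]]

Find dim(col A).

Row reduce to echelon form.
R2 ← R2 + R1: [0, 5, 5, 1, 8]
R3 ← R3 − R1: [0, -1, -2, -2, -2]
R4 ← R4 − R1: [0, -3, 0, 0, -2]
R5 ← R5 + (2/3)·R1: [0, 10/3, 4/3, -4/3, 4]
R3 ← R3 + (1/5)·R2: [0, 0, -1, -9/5, -2/5]
R4 ← R4 + (3/5)·R2: [0, 0, 3, 3/5, 14/5]
R5 ← R5 − (2/3)·R2: [0, 0, -2, -2, -4/3]
R4 ← R4 + (3)·R3: [0, 0, 0, -24/5, 8/5]
R5 ← R5 − (2)·R3: [0, 0, 0, 8/5, -8/15]
R5 ← R5 + (1/3)·R4: [0, 0, 0, 0, 0]
Echelon form has 4 nonzero rows, so rank(A) = 4.
The column space has dimension equal to the rank: 4.

4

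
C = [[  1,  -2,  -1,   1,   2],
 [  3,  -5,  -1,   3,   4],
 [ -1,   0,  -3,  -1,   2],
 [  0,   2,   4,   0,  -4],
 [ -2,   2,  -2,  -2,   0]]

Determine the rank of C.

Row reduce to echelon form.
R2 ← R2 − (3)·R1: [0, 1, 2, 0, -2]
R3 ← R3 + R1: [0, -2, -4, 0, 4]
R5 ← R5 + (2)·R1: [0, -2, -4, 0, 4]
R3 ← R3 + (2)·R2: [0, 0, 0, 0, 0]
R4 ← R4 − (2)·R2: [0, 0, 0, 0, 0]
R5 ← R5 + (2)·R2: [0, 0, 0, 0, 0]
Echelon form has 2 nonzero rows, so rank(C) = 2.

2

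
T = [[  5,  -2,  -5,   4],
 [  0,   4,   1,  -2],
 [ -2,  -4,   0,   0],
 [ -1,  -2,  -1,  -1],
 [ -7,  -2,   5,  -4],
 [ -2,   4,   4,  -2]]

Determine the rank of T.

Row reduce to echelon form.
R3 ← R3 + (2/5)·R1: [0, -24/5, -2, 8/5]
R4 ← R4 + (1/5)·R1: [0, -12/5, -2, -1/5]
R5 ← R5 + (7/5)·R1: [0, -24/5, -2, 8/5]
R6 ← R6 + (2/5)·R1: [0, 16/5, 2, -2/5]
R3 ← R3 + (6/5)·R2: [0, 0, -4/5, -4/5]
R4 ← R4 + (3/5)·R2: [0, 0, -7/5, -7/5]
R5 ← R5 + (6/5)·R2: [0, 0, -4/5, -4/5]
R6 ← R6 − (4/5)·R2: [0, 0, 6/5, 6/5]
R4 ← R4 − (7/4)·R3: [0, 0, 0, 0]
R5 ← R5 − R3: [0, 0, 0, 0]
R6 ← R6 + (3/2)·R3: [0, 0, 0, 0]
Echelon form has 3 nonzero rows, so rank(T) = 3.

3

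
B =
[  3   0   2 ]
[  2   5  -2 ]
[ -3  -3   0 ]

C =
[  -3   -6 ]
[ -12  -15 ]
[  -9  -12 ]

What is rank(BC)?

2

First compute BC:
[[-27, -42],
 [-48, -63],
 [ 45,  63]]
Now row reduce the product.
R2 ← R2 − (16/9)·R1: [0, 35/3]
R3 ← R3 + (5/3)·R1: [0, -7]
R3 ← R3 + (3/5)·R2: [0, 0]
2 nonzero rows, so rank(BC) = 2.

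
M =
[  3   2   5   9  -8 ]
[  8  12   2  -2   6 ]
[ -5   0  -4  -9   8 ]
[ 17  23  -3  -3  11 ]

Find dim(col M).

Row reduce to echelon form.
R2 ← R2 − (8/3)·R1: [0, 20/3, -34/3, -26, 82/3]
R3 ← R3 + (5/3)·R1: [0, 10/3, 13/3, 6, -16/3]
R4 ← R4 − (17/3)·R1: [0, 35/3, -94/3, -54, 169/3]
R3 ← R3 − (1/2)·R2: [0, 0, 10, 19, -19]
R4 ← R4 − (7/4)·R2: [0, 0, -23/2, -17/2, 17/2]
R4 ← R4 + (23/20)·R3: [0, 0, 0, 267/20, -267/20]
Echelon form has 4 nonzero rows, so rank(M) = 4.
The column space has dimension equal to the rank: 4.

4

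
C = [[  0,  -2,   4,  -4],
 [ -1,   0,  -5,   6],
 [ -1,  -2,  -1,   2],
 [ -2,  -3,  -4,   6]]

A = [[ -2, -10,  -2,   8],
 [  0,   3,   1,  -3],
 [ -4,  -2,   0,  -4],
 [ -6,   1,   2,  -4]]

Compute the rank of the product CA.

First compute CA:
[[  8, -18, -10,   6],
 [-14,  26,  14, -12],
 [ -6,   8,   4,  -6],
 [-16,  25,  13, -15]]
Now row reduce the product.
R2 ← R2 + (7/4)·R1: [0, -11/2, -7/2, -3/2]
R3 ← R3 + (3/4)·R1: [0, -11/2, -7/2, -3/2]
R4 ← R4 + (2)·R1: [0, -11, -7, -3]
R3 ← R3 − R2: [0, 0, 0, 0]
R4 ← R4 − (2)·R2: [0, 0, 0, 0]
2 nonzero rows, so rank(CA) = 2.

2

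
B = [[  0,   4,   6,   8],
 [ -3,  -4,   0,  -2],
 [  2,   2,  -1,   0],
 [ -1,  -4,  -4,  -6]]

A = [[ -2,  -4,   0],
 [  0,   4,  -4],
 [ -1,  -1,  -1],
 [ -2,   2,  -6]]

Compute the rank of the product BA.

First compute BA:
[[-22,  26, -70],
 [ 10,  -8,  28],
 [ -3,   1,  -7],
 [ 18, -20,  56]]
Now row reduce the product.
R2 ← R2 + (5/11)·R1: [0, 42/11, -42/11]
R3 ← R3 − (3/22)·R1: [0, -28/11, 28/11]
R4 ← R4 + (9/11)·R1: [0, 14/11, -14/11]
R3 ← R3 + (2/3)·R2: [0, 0, 0]
R4 ← R4 − (1/3)·R2: [0, 0, 0]
2 nonzero rows, so rank(BA) = 2.

2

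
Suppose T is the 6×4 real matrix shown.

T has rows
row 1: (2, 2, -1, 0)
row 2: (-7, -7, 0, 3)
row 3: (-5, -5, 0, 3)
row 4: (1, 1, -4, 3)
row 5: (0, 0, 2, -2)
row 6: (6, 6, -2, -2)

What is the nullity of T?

Row reduce to echelon form.
R2 ← R2 + (7/2)·R1: [0, 0, -7/2, 3]
R3 ← R3 + (5/2)·R1: [0, 0, -5/2, 3]
R4 ← R4 − (1/2)·R1: [0, 0, -7/2, 3]
R6 ← R6 − (3)·R1: [0, 0, 1, -2]
R3 ← R3 − (5/7)·R2: [0, 0, 0, 6/7]
R4 ← R4 − R2: [0, 0, 0, 0]
R5 ← R5 + (4/7)·R2: [0, 0, 0, -2/7]
R6 ← R6 + (2/7)·R2: [0, 0, 0, -8/7]
R5 ← R5 + (1/3)·R3: [0, 0, 0, 0]
R6 ← R6 + (4/3)·R3: [0, 0, 0, 0]
3 nonzero rows, so rank(T) = 3.
T has 4 columns; by rank–nullity, nullity = 4 − 3 = 1.

1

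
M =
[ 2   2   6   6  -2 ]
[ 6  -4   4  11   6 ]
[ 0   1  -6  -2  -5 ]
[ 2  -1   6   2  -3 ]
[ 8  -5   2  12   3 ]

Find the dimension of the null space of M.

0

Row reduce to echelon form.
R2 ← R2 − (3)·R1: [0, -10, -14, -7, 12]
R4 ← R4 − R1: [0, -3, 0, -4, -1]
R5 ← R5 − (4)·R1: [0, -13, -22, -12, 11]
R3 ← R3 + (1/10)·R2: [0, 0, -37/5, -27/10, -19/5]
R4 ← R4 − (3/10)·R2: [0, 0, 21/5, -19/10, -23/5]
R5 ← R5 − (13/10)·R2: [0, 0, -19/5, -29/10, -23/5]
R4 ← R4 + (21/37)·R3: [0, 0, 0, -127/37, -250/37]
R5 ← R5 − (19/37)·R3: [0, 0, 0, -56/37, -98/37]
R5 ← R5 − (56/127)·R4: [0, 0, 0, 0, 42/127]
5 nonzero rows, so rank(M) = 5.
M has 5 columns; by rank–nullity, nullity = 5 − 5 = 0.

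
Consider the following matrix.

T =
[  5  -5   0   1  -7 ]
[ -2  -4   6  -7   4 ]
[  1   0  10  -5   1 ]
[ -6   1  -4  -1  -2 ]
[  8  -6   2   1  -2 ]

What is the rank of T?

4

Row reduce to echelon form.
R2 ← R2 + (2/5)·R1: [0, -6, 6, -33/5, 6/5]
R3 ← R3 − (1/5)·R1: [0, 1, 10, -26/5, 12/5]
R4 ← R4 + (6/5)·R1: [0, -5, -4, 1/5, -52/5]
R5 ← R5 − (8/5)·R1: [0, 2, 2, -3/5, 46/5]
R3 ← R3 + (1/6)·R2: [0, 0, 11, -63/10, 13/5]
R4 ← R4 − (5/6)·R2: [0, 0, -9, 57/10, -57/5]
R5 ← R5 + (1/3)·R2: [0, 0, 4, -14/5, 48/5]
R4 ← R4 + (9/11)·R3: [0, 0, 0, 6/11, -102/11]
R5 ← R5 − (4/11)·R3: [0, 0, 0, -28/55, 476/55]
R5 ← R5 + (14/15)·R4: [0, 0, 0, 0, 0]
Echelon form has 4 nonzero rows, so rank(T) = 4.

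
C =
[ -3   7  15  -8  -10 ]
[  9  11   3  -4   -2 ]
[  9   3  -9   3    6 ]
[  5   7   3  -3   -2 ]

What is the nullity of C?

Row reduce to echelon form.
R2 ← R2 + (3)·R1: [0, 32, 48, -28, -32]
R3 ← R3 + (3)·R1: [0, 24, 36, -21, -24]
R4 ← R4 + (5/3)·R1: [0, 56/3, 28, -49/3, -56/3]
R3 ← R3 − (3/4)·R2: [0, 0, 0, 0, 0]
R4 ← R4 − (7/12)·R2: [0, 0, 0, 0, 0]
2 nonzero rows, so rank(C) = 2.
C has 5 columns; by rank–nullity, nullity = 5 − 2 = 3.

3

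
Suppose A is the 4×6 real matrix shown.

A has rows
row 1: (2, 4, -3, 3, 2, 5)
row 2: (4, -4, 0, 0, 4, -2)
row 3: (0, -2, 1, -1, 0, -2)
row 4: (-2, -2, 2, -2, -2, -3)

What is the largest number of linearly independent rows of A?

2

Row reduce to echelon form.
R2 ← R2 − (2)·R1: [0, -12, 6, -6, 0, -12]
R4 ← R4 + R1: [0, 2, -1, 1, 0, 2]
R3 ← R3 − (1/6)·R2: [0, 0, 0, 0, 0, 0]
R4 ← R4 + (1/6)·R2: [0, 0, 0, 0, 0, 0]
Echelon form has 2 nonzero rows, so rank(A) = 2.
The rank gives the maximum number of linearly independent rows: 2.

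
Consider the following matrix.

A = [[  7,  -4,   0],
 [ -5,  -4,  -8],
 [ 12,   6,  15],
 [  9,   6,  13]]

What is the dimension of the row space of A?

2

Row reduce to echelon form.
R2 ← R2 + (5/7)·R1: [0, -48/7, -8]
R3 ← R3 − (12/7)·R1: [0, 90/7, 15]
R4 ← R4 − (9/7)·R1: [0, 78/7, 13]
R3 ← R3 + (15/8)·R2: [0, 0, 0]
R4 ← R4 + (13/8)·R2: [0, 0, 0]
Echelon form has 2 nonzero rows, so rank(A) = 2.
The row space has dimension equal to the rank: 2.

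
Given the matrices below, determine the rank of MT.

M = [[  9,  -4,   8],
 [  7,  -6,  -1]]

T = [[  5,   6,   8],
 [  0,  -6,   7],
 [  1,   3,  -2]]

First compute MT:
[[ 53, 102,  28],
 [ 34,  75,  16]]
Now row reduce the product.
R2 ← R2 − (34/53)·R1: [0, 507/53, -104/53]
2 nonzero rows, so rank(MT) = 2.

2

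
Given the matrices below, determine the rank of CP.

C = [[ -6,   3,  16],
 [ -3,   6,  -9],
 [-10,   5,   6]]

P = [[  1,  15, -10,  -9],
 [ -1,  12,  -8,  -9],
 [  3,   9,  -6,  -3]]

2

First compute CP:
[[ 39,  90, -60, -21],
 [-36, -54,  36,   0],
 [  3, -36,  24,  27]]
Now row reduce the product.
R2 ← R2 + (12/13)·R1: [0, 378/13, -252/13, -252/13]
R3 ← R3 − (1/13)·R1: [0, -558/13, 372/13, 372/13]
R3 ← R3 + (31/21)·R2: [0, 0, 0, 0]
2 nonzero rows, so rank(CP) = 2.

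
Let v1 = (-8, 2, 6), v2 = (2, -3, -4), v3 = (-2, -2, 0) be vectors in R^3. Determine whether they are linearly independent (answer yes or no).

Form the matrix with these vectors as rows and row reduce.
R2 ← R2 + (1/4)·R1: [0, -5/2, -5/2]
R3 ← R3 − (1/4)·R1: [0, -5/2, -3/2]
R3 ← R3 − R2: [0, 0, 1]
3 nonzero rows, so the 3 vectors span a space of dimension 3.
Since 3 = 3, the vectors are linearly independent.

yes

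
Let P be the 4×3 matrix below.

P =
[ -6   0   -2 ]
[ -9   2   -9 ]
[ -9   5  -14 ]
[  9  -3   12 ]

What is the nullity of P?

0

Row reduce to echelon form.
R2 ← R2 − (3/2)·R1: [0, 2, -6]
R3 ← R3 − (3/2)·R1: [0, 5, -11]
R4 ← R4 + (3/2)·R1: [0, -3, 9]
R3 ← R3 − (5/2)·R2: [0, 0, 4]
R4 ← R4 + (3/2)·R2: [0, 0, 0]
3 nonzero rows, so rank(P) = 3.
P has 3 columns; by rank–nullity, nullity = 3 − 3 = 0.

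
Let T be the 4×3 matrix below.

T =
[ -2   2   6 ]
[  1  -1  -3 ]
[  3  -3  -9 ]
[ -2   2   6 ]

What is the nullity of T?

Row reduce to echelon form.
R2 ← R2 + (1/2)·R1: [0, 0, 0]
R3 ← R3 + (3/2)·R1: [0, 0, 0]
R4 ← R4 − R1: [0, 0, 0]
1 nonzero row, so rank(T) = 1.
T has 3 columns; by rank–nullity, nullity = 3 − 1 = 2.

2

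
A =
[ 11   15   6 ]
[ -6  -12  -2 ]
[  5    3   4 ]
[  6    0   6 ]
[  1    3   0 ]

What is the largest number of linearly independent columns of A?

Row reduce to echelon form.
R2 ← R2 + (6/11)·R1: [0, -42/11, 14/11]
R3 ← R3 − (5/11)·R1: [0, -42/11, 14/11]
R4 ← R4 − (6/11)·R1: [0, -90/11, 30/11]
R5 ← R5 − (1/11)·R1: [0, 18/11, -6/11]
R3 ← R3 − R2: [0, 0, 0]
R4 ← R4 − (15/7)·R2: [0, 0, 0]
R5 ← R5 + (3/7)·R2: [0, 0, 0]
Echelon form has 2 nonzero rows, so rank(A) = 2.
The rank gives the maximum number of linearly independent columns: 2.

2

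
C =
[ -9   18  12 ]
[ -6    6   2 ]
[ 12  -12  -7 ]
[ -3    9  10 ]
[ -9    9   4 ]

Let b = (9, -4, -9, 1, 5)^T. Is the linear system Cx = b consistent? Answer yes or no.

Row reduce the augmented matrix [C | b].
R2 ← R2 − (2/3)·R1: [0, -6, -6, -10]
R3 ← R3 + (4/3)·R1: [0, 12, 9, 3]
R4 ← R4 − (1/3)·R1: [0, 3, 6, -2]
R5 ← R5 − R1: [0, -9, -8, -4]
R3 ← R3 + (2)·R2: [0, 0, -3, -17]
R4 ← R4 + (1/2)·R2: [0, 0, 3, -7]
R5 ← R5 − (3/2)·R2: [0, 0, 1, 11]
R4 ← R4 + R3: [0, 0, 0, -24]
R5 ← R5 + (1/3)·R3: [0, 0, 0, 16/3]
R5 ← R5 + (2/9)·R4: [0, 0, 0, 0]
The echelon form has 4 nonzero rows; the last pivot sits in the augmented column, so rank(C) = 3 but rank([C|b]) = 4.
Since the ranks differ, the system is inconsistent.

no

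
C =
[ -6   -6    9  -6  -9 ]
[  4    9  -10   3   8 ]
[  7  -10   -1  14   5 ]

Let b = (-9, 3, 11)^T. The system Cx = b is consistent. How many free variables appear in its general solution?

Row reduce the augmented matrix [C | b].
R2 ← R2 + (2/3)·R1: [0, 5, -4, -1, 2, -3]
R3 ← R3 + (7/6)·R1: [0, -17, 19/2, 7, -11/2, 1/2]
R3 ← R3 + (17/5)·R2: [0, 0, -41/10, 18/5, 13/10, -97/10]
The echelon form has 3 nonzero rows, and every pivot lies in the first 5 columns, so rank(C) = rank([C|b]) = 3.
The system is consistent.
Free variables = (unknowns) − (rank) = 5 − 3 = 2.

2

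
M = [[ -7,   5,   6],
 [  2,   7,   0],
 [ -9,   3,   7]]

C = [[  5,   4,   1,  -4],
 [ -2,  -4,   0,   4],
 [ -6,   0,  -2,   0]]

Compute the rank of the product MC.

2

First compute MC:
[[-81, -48, -19,  48],
 [ -4, -20,   2,  20],
 [-93, -48, -23,  48]]
Now row reduce the product.
R2 ← R2 − (4/81)·R1: [0, -476/27, 238/81, 476/27]
R3 ← R3 − (31/27)·R1: [0, 64/9, -32/27, -64/9]
R3 ← R3 + (48/119)·R2: [0, 0, 0, 0]
2 nonzero rows, so rank(MC) = 2.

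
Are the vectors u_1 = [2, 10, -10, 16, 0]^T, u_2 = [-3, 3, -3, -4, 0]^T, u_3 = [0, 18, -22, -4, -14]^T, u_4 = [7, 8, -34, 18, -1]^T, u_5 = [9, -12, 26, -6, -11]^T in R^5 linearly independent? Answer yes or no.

no

Form the matrix with these vectors as rows and row reduce.
R2 ← R2 + (3/2)·R1: [0, 18, -18, 20, 0]
R4 ← R4 − (7/2)·R1: [0, -27, 1, -38, -1]
R5 ← R5 − (9/2)·R1: [0, -57, 71, -78, -11]
R3 ← R3 − R2: [0, 0, -4, -24, -14]
R4 ← R4 + (3/2)·R2: [0, 0, -26, -8, -1]
R5 ← R5 + (19/6)·R2: [0, 0, 14, -44/3, -11]
R4 ← R4 − (13/2)·R3: [0, 0, 0, 148, 90]
R5 ← R5 + (7/2)·R3: [0, 0, 0, -296/3, -60]
R5 ← R5 + (2/3)·R4: [0, 0, 0, 0, 0]
4 nonzero rows, so the 5 vectors span a space of dimension 4.
Since 4 < 5, the vectors are linearly dependent.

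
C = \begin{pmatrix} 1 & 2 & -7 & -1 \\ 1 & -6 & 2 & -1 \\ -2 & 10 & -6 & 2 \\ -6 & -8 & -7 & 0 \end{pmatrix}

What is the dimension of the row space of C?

Row reduce to echelon form.
R2 ← R2 − R1: [0, -8, 9, 0]
R3 ← R3 + (2)·R1: [0, 14, -20, 0]
R4 ← R4 + (6)·R1: [0, 4, -49, -6]
R3 ← R3 + (7/4)·R2: [0, 0, -17/4, 0]
R4 ← R4 + (1/2)·R2: [0, 0, -89/2, -6]
R4 ← R4 − (178/17)·R3: [0, 0, 0, -6]
Echelon form has 4 nonzero rows, so rank(C) = 4.
The row space has dimension equal to the rank: 4.

4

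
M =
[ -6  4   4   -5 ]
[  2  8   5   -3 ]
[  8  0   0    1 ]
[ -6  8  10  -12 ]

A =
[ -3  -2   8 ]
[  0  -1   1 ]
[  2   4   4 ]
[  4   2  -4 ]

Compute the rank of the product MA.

First compute MA:
[[  6,  14,  -8],
 [ -8,   2,  56],
 [-20, -14,  60],
 [-10,  20,  48]]
Now row reduce the product.
R2 ← R2 + (4/3)·R1: [0, 62/3, 136/3]
R3 ← R3 + (10/3)·R1: [0, 98/3, 100/3]
R4 ← R4 + (5/3)·R1: [0, 130/3, 104/3]
R3 ← R3 − (49/31)·R2: [0, 0, -1188/31]
R4 ← R4 − (65/31)·R2: [0, 0, -1872/31]
R4 ← R4 − (52/33)·R3: [0, 0, 0]
3 nonzero rows, so rank(MA) = 3.

3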